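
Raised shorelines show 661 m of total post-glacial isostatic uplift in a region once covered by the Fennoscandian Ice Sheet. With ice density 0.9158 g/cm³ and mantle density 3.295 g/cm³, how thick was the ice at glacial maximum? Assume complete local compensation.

u = t ρ_ice/ρ_m → t = u ρ_m/ρ_ice = 661 m × 3.295/0.9158 = 2380 m.

2380 m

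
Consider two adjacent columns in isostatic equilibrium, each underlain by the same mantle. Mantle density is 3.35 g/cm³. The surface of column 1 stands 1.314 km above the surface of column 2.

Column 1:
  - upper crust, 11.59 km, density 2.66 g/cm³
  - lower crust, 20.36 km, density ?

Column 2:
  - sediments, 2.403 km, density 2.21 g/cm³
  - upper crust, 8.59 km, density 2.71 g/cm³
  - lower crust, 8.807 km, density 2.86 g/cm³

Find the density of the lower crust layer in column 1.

Take the compensation level at the base of the deeper column (depth z_c below the surface of column 1) and equate Σ ρ_i t_i down to z_c; mantle fills any gap and the z_c terms cancel.
Column 1: 11.59×2.66 + 20.36×ρ + (z_c − 31.95)×3.35
Column 2: 1.314×0 + 2.403×2.21 + 8.59×2.71 + 8.807×2.86 + (z_c − 1.314 − 19.8)×3.35
The z_c×3.35 term appears on both sides and cancels. Collect the known terms of each column as K = Σ(ρt)_known − 3.35 × (depth of known layers): K_1 = 30.8294 − 3.35×31.95 = −76.2031; K_2 = 53.77755 − 3.35×(1.314 + 19.8) = −16.95435.
Balance: K_1 + 20.36×ρ = K_2, so ρ = (K_2 − K_1)/20.36 = 59.2487/20.36 = 2.91 g/cm³.

2.91 g/cm³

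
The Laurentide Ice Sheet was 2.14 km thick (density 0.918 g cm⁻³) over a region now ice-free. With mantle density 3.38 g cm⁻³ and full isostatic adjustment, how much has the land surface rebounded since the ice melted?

0.581 km

Removing the load lets mantle flow back in; uplift u satisfies ρ_ice t = ρ_m u.
u = t ρ_ice/ρ_m = 2.14 km × 0.918/3.38 = 0.581 km.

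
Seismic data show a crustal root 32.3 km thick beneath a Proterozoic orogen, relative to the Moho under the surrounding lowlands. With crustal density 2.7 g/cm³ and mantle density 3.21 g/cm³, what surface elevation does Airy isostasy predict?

Isostatic balance requires: ρ_c h = (ρ_m − ρ_c) r.
h = r (ρ_m − ρ_c) / ρ_c = 32.3 km × (3.21 − 2.7) / 2.7 = 6.1 km.

6.1 km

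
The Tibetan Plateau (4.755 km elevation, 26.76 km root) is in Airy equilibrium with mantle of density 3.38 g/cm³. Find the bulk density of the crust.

ρ_c h = (ρ_m − ρ_c) r → ρ_c (h + r) = ρ_m r → ρ_c = ρ_m r / (h + r).
ρ_c = 3.38 × 26.76 km / (4.755 km + 26.76 km) = 2.87 g/cm³.

2.87 g/cm³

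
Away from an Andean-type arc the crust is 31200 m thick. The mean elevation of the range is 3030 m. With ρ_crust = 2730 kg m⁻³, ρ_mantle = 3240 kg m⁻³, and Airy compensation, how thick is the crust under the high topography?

50400 m

Root depth r = h ρ_c / (ρ_m − ρ_c) = 3030 m × 2730 / 510 = 16220 m.
Total thickness = T + h + r = 31200 m + 3030 m + 16220 m = 50400 m.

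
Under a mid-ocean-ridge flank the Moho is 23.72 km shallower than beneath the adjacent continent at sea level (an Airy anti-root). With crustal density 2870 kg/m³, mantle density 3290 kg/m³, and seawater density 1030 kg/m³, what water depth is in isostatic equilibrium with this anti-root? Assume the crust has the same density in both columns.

Replacing a thickness d of crust by seawater at the top must be balanced by replacing crust with mantle at the base: d (ρ_c − ρ_w) = a (ρ_m − ρ_c).
d = a (ρ_m − ρ_c)/(ρ_c − ρ_w) = 23.72 km × 420/1840 = 5.41 km.

5.41 km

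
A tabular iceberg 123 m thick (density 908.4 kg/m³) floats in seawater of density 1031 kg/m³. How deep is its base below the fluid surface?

108 m

Draft d = t ρ_obj/ρ_fluid = 123 m × 908.4/1031 = 108 m.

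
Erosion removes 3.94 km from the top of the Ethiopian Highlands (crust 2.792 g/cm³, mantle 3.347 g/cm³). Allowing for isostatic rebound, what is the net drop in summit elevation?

0.653 km

Rebound u = e ρ_c/ρ_m = 3.94 km × 2.792/3.347 = 3.287 km.
Net surface drop = e − u = 3.94 km − 3.287 km = e (ρ_m − ρ_c)/ρ_m = 0.653 km.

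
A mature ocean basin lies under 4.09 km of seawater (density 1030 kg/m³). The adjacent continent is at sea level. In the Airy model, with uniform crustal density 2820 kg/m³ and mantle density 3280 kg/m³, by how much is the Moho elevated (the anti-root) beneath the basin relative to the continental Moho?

15.9 km

For local isostatic compensation: replacing crust with seawater at the top is compensated by replacing crust with mantle at the base: d (ρ_c − ρ_w) = a (ρ_m − ρ_c).
a = d (ρ_c − ρ_w)/(ρ_m − ρ_c) = 4.09 km × 1790/460 = 15.9 km.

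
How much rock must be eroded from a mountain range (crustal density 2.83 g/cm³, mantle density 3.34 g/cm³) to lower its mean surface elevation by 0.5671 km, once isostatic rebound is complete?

Net drop Δ = e − u = e − e ρ_c/ρ_m = e (ρ_m − ρ_c)/ρ_m.
e = Δ ρ_m/(ρ_m − ρ_c) = 0.5671 km × 3.34/0.51 = 3.71 km.

3.71 km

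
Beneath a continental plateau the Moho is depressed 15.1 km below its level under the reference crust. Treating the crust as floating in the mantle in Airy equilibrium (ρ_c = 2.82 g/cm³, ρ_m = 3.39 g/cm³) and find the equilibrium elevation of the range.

3.05 km

By Archimedes' principle applied to the lithosphere: ρ_c h = (ρ_m − ρ_c) r.
h = r (ρ_m − ρ_c) / ρ_c = 15.1 km × (3.39 − 2.82) / 2.82 = 3.05 km.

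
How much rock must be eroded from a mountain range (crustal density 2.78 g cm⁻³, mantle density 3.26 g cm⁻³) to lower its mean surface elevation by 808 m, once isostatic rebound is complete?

5490 m

Net drop Δ = e − u = e − e ρ_c/ρ_m = e (ρ_m − ρ_c)/ρ_m.
e = Δ ρ_m/(ρ_m − ρ_c) = 808 m × 3.26/0.48 = 5490 m.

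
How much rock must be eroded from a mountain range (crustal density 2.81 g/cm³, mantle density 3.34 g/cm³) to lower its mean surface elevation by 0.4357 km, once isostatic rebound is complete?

2.75 km

Net drop Δ = e − u = e − e ρ_c/ρ_m = e (ρ_m − ρ_c)/ρ_m.
e = Δ ρ_m/(ρ_m − ρ_c) = 0.4357 km × 3.34/0.53 = 2.75 km.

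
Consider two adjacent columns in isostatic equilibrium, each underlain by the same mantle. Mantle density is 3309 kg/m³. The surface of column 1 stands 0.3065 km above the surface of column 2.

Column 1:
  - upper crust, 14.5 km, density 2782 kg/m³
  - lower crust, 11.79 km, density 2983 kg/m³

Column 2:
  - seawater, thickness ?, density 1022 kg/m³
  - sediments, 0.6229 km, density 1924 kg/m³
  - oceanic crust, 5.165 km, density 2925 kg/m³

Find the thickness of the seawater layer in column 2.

Take the compensation level at the base of the deeper column (depth z_c below the surface of column 1) and equate Σ ρ_i t_i down to z_c; mantle fills any gap and the z_c terms cancel.
Column 1: 14.5×2782 + 11.79×2983 + (z_c − 26.29)×3309
Column 2: 0.3065×0 + x×1022 + 0.6229×1924 + 5.165×2925 + (z_c − 0.3065 − 5.7879 − x)×3309
The z_c×3309 term appears on both sides and cancels. Collect the known terms of each column as K = Σ(ρt)_known − 3309 × (depth of known layers): K_1 = 75508.57 − 3309×26.29 = −11485.04; K_2 = 16306.0846 − 3309×(0.3065 + 5.7879) = −3860.285.
Balance: K_1 = K_2 − x×(3309 − 1022), so x = (K_2 − K_1)/(3309 − 1022) = 7624.76/2287 = 3.33 km.

3.33 km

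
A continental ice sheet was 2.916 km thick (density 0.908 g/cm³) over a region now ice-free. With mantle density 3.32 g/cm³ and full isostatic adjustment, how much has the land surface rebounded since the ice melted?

Removing the load lets mantle flow back in; uplift u satisfies ρ_ice t = ρ_m u.
u = t ρ_ice/ρ_m = 2.916 km × 0.908/3.32 = 0.798 km.

0.798 km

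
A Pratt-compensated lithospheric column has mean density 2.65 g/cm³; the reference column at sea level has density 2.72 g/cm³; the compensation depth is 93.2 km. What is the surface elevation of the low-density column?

ρ_ref D = ρ (D + h) → h = D (ρ_ref − ρ)/ρ.
h = 93.2 km × (2.72 − 2.65)/2.65 = 2.46 km.

2.46 km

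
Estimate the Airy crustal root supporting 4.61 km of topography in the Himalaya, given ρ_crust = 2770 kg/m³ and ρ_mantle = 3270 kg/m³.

25.5 km

Balancing pressure at the compensation depth: the weight of the topography is balanced by the buoyancy of the root, ρ_c h = (ρ_m − ρ_c) r.
r = h · ρ_c / (ρ_m − ρ_c) = 4.61 km × 2770 / (3270 − 2770) = 25.5 km.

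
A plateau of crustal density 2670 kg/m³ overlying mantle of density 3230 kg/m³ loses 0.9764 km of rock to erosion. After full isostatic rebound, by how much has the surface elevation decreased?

Rebound u = e ρ_c/ρ_m = 0.9764 km × 2670/3230 = 0.8071 km.
Net surface drop = e − u = 0.9764 km − 0.8071 km = e (ρ_m − ρ_c)/ρ_m = 0.169 km.

0.169 km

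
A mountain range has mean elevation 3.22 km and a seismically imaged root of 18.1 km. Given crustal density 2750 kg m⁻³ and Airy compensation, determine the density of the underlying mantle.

Airy balance: ρ_c h = (ρ_m − ρ_c) r → ρ_m = ρ_c (1 + h/r).
ρ_m = 2750 × (1 + 3.22 km/18.1 km) = 3240 kg m⁻³.

3240 kg m⁻³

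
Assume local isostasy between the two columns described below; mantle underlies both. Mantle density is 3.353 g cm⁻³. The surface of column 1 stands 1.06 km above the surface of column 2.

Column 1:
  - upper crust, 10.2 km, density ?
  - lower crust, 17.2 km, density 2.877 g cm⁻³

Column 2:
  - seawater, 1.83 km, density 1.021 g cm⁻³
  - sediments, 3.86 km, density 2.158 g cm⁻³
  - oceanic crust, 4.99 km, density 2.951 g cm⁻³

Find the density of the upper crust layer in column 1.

2.74 g cm⁻³

Take the compensation level at the base of the deeper column (depth z_c below the surface of column 1) and equate Σ ρ_i t_i down to z_c; mantle fills any gap and the z_c terms cancel.
Column 1: 10.2×ρ + 17.2×2.877 + (z_c − 27.4)×3.353
Column 2: 1.06×0 + 1.83×1.021 + 3.86×2.158 + 4.99×2.951 + (z_c − 1.06 − 10.68)×3.353
The z_c×3.353 term appears on both sides and cancels. Collect the known terms of each column as K = Σ(ρt)_known − 3.353 × (depth of known layers): K_1 = 49.4844 − 3.353×27.4 = −42.3878; K_2 = 24.9238 − 3.353×(1.06 + 10.68) = −14.44042.
Balance: K_1 + 10.2×ρ = K_2, so ρ = (K_2 − K_1)/10.2 = 27.9474/10.2 = 2.74 g cm⁻³.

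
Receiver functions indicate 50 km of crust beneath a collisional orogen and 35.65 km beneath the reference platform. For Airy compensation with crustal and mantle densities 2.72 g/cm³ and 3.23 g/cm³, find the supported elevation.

2.27 km

Excess crust Δ = 50 km − 35.65 km = 14.35 km, split between elevation h and root r with h + r = Δ.
Airy balance ρ_c h = (ρ_m − ρ_c) r gives r = h ρ_c/(ρ_m − ρ_c), so h (1 + ρ_c/(ρ_m − ρ_c)) = Δ, i.e. h = Δ (ρ_m − ρ_c)/ρ_m.
h = 14.35 km × 0.51/3.23 = 2.27 km.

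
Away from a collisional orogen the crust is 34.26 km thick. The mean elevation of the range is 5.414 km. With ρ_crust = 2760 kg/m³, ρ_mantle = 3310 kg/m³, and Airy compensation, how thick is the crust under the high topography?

Root depth r = h ρ_c / (ρ_m − ρ_c) = 5.414 km × 2760 / 550 = 27.17 km.
Total thickness = T + h + r = 34.26 km + 5.414 km + 27.17 km = 66.8 km.

66.8 km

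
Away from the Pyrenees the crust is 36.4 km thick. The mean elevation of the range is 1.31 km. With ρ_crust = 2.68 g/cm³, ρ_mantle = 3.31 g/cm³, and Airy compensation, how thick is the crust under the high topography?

43.3 km

Root depth r = h ρ_c / (ρ_m − ρ_c) = 1.31 km × 2.68 / 0.63 = 5.573 km.
Total thickness = T + h + r = 36.4 km + 1.31 km + 5.573 km = 43.3 km.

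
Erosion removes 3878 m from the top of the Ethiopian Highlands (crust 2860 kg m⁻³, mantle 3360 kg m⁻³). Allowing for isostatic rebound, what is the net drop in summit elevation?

577 m

Rebound u = e ρ_c/ρ_m = 3878 m × 2860/3360 = 3301 m.
Net surface drop = e − u = 3878 m − 3301 m = e (ρ_m − ρ_c)/ρ_m = 577 m.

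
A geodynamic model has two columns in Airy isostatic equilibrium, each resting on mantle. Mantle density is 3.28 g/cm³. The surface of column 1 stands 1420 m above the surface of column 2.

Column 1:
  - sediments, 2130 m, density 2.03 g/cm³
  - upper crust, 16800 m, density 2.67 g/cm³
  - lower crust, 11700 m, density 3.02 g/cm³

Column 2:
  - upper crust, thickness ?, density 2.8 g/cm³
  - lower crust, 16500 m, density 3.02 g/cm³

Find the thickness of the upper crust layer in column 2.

14600 m

Take the compensation level at the base of the deeper column (depth z_c below the surface of column 1) and equate Σ ρ_i t_i down to z_c; mantle fills any gap and the z_c terms cancel.
Column 1: 2130×2.03 + 16800×2.67 + 11700×3.02 + (z_c − 30630)×3.28
Column 2: 1420×0 + x×2.8 + 16500×3.02 + (z_c − 1420 − 16500 − x)×3.28
The z_c×3.28 term appears on both sides and cancels. Collect the known terms of each column as K = Σ(ρt)_known − 3.28 × (depth of known layers): K_1 = 84513.9 − 3.28×30630 = −15952.5; K_2 = 49830 − 3.28×(1420 + 16500) = −8947.6.
Balance: K_1 = K_2 − x×(3.28 − 2.8), so x = (K_2 − K_1)/(3.28 − 2.8) = 7004.9/0.48 = 14600 m.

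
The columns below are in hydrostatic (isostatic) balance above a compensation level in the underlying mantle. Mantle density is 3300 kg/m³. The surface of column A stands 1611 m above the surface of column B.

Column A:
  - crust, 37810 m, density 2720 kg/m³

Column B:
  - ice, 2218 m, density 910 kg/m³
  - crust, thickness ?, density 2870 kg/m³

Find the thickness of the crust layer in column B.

Take the compensation level at the base of the deeper column (depth z_c below the surface of column A) and equate Σ ρ_i t_i down to z_c; mantle fills any gap and the z_c terms cancel.
Column A: 37810×2720 + (z_c − 37810)×3300
Column B: 1611×0 + 2218×910 + x×2870 + (z_c − 1611 − 2218 − x)×3300
The z_c×3300 term appears on both sides and cancels. Collect the known terms of each column as K = Σ(ρt)_known − 3300 × (depth of known layers): K_A = 102843200 − 3300×37810 = −21929800; K_B = 2018380 − 3300×(1611 + 2218) = −10617320.
Balance: K_A = K_B − x×(3300 − 2870), so x = (K_B − K_A)/(3300 − 2870) = 11312500/430 = 26300 m.

26300 m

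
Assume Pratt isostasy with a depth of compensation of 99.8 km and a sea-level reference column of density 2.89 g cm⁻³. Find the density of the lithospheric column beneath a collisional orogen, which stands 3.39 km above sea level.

Pratt balance: ρ_ref D = ρ (D + h).
ρ = ρ_ref D/(D + h) = 2.89 × 99.8 km/(99.8 km + 3.39 km) = 2.8 g cm⁻³.

2.8 g cm⁻³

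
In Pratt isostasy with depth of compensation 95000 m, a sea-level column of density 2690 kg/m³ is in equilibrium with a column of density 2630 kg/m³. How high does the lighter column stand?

2170 m

ρ_ref D = ρ (D + h) → h = D (ρ_ref − ρ)/ρ.
h = 95000 m × (2690 − 2630)/2630 = 2170 m.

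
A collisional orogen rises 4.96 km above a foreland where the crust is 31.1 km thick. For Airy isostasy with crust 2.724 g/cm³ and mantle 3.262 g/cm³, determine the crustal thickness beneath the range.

61.2 km

Root depth r = h ρ_c / (ρ_m − ρ_c) = 4.96 km × 2.724 / 0.538 = 25.11 km.
Total thickness = T + h + r = 31.1 km + 4.96 km + 25.11 km = 61.2 km.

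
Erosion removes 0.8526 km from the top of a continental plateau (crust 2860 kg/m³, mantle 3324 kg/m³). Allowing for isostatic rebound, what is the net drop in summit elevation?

Rebound u = e ρ_c/ρ_m = 0.8526 km × 2860/3324 = 0.7336 km.
Net surface drop = e − u = 0.8526 km − 0.7336 km = e (ρ_m − ρ_c)/ρ_m = 0.119 km.

0.119 km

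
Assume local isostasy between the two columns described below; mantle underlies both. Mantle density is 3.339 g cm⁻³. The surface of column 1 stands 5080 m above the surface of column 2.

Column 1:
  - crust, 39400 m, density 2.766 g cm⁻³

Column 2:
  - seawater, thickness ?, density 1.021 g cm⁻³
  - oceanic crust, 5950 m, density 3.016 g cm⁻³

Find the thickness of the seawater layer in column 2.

1590 m

Take the compensation level at the base of the deeper column (depth z_c below the surface of column 1) and equate Σ ρ_i t_i down to z_c; mantle fills any gap and the z_c terms cancel.
Column 1: 39400×2.766 + (z_c − 39400)×3.339
Column 2: 5080×0 + x×1.021 + 5950×3.016 + (z_c − 5080 − 5950 − x)×3.339
The z_c×3.339 term appears on both sides and cancels. Collect the known terms of each column as K = Σ(ρt)_known − 3.339 × (depth of known layers): K_1 = 108980.4 − 3.339×39400 = −22576.2; K_2 = 17945.2 − 3.339×(5080 + 5950) = −18883.97.
Balance: K_1 = K_2 − x×(3.339 − 1.021), so x = (K_2 − K_1)/(3.339 − 1.021) = 3692.23/2.318 = 1590 m.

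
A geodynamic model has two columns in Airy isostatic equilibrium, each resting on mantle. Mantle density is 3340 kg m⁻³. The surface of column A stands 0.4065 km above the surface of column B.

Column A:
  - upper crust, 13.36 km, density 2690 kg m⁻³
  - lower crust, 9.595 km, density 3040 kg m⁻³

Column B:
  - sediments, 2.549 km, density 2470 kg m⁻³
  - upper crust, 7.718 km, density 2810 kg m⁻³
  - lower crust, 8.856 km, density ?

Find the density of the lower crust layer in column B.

2900 kg m⁻³

Take the compensation level at the base of the deeper column (depth z_c below the surface of column A) and equate Σ ρ_i t_i down to z_c; mantle fills any gap and the z_c terms cancel.
Column A: 13.36×2690 + 9.595×3040 + (z_c − 22.955)×3340
Column B: 0.4065×0 + 2.549×2470 + 7.718×2810 + 8.856×ρ + (z_c − 0.4065 − 19.123)×3340
The z_c×3340 term appears on both sides and cancels. Collect the known terms of each column as K = Σ(ρt)_known − 3340 × (depth of known layers): K_A = 65107.2 − 3340×22.955 = −11562.5; K_B = 27983.61 − 3340×(0.4065 + 19.123) = −37244.92.
Balance: K_A = K_B + 8.856×ρ, so ρ = (K_A − K_B)/8.856 = 25682.4/8.856 = 2900 kg m⁻³.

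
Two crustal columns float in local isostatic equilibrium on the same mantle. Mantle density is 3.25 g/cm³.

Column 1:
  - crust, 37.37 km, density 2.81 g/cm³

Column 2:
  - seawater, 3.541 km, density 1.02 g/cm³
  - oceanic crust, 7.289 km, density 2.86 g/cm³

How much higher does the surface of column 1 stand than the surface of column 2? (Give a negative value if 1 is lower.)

1.75 km

For any compensation level in the mantle, the mantle terms cancel and isostasy reduces to e = (Σt_1 − Σt_2) − (Σ(ρt)_1 − Σ(ρt)_2) / ρ_m.
Σt_1 = 37.37 km; Σt_2 = 10.83 km; Σ(ρt)_1 = 105.0097; Σ(ρt)_2 = 24.45836 (in km·g/cm³).
e = (37.37 − 10.83) − (105.0097 − 24.45836) / 3.25 = 1.75 km.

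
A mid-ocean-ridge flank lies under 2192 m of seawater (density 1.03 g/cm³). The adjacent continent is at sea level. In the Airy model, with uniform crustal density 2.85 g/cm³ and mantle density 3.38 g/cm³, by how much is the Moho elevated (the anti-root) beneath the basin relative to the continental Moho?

In Airy isostatic equilibrium: replacing crust with seawater at the top is compensated by replacing crust with mantle at the base: d (ρ_c − ρ_w) = a (ρ_m − ρ_c).
a = d (ρ_c − ρ_w)/(ρ_m − ρ_c) = 2192 m × 1.82/0.53 = 7530 m.

7530 m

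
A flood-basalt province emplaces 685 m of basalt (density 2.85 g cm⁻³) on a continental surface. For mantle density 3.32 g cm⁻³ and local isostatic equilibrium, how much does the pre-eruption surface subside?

588 m

Subaerial loading: s = t ρ_load / ρ_m.
s = 685 m × 2.85/3.32 = 588 m.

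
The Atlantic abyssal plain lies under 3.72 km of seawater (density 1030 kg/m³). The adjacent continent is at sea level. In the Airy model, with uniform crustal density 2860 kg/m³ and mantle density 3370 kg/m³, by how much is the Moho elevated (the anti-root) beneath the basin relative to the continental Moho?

13.3 km

Equating mass per unit area of the two columns: replacing crust with seawater at the top is compensated by replacing crust with mantle at the base: d (ρ_c − ρ_w) = a (ρ_m − ρ_c).
a = d (ρ_c − ρ_w)/(ρ_m − ρ_c) = 3.72 km × 1830/510 = 13.3 km.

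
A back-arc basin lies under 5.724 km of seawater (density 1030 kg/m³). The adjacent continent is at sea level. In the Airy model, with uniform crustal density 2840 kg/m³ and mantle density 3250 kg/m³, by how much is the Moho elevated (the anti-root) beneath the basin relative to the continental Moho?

Equating mass per unit area of the two columns: replacing crust with seawater at the top is compensated by replacing crust with mantle at the base: d (ρ_c − ρ_w) = a (ρ_m − ρ_c).
a = d (ρ_c − ρ_w)/(ρ_m − ρ_c) = 5.724 km × 1810/410 = 25.3 km.

25.3 km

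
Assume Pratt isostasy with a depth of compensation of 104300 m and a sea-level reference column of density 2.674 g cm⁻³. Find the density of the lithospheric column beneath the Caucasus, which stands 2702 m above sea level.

Pratt balance: ρ_ref D = ρ (D + h).
ρ = ρ_ref D/(D + h) = 2.674 × 104300 m/(104300 m + 2702 m) = 2.61 g cm⁻³.

2.61 g cm⁻³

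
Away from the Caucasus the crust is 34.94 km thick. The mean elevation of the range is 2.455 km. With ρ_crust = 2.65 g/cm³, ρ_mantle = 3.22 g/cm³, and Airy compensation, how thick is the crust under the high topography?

Root depth r = h ρ_c / (ρ_m − ρ_c) = 2.455 km × 2.65 / 0.57 = 11.41 km.
Total thickness = T + h + r = 34.94 km + 2.455 km + 11.41 km = 48.8 km.

48.8 km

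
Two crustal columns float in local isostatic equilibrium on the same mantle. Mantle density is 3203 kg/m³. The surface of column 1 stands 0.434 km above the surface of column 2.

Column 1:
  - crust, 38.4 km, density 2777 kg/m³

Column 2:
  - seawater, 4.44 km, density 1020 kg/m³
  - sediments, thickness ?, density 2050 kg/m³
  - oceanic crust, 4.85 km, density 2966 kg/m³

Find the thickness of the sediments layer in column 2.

3.58 km

Take the compensation level at the base of the deeper column (depth z_c below the surface of column 1) and equate Σ ρ_i t_i down to z_c; mantle fills any gap and the z_c terms cancel.
Column 1: 38.4×2777 + (z_c − 38.4)×3203
Column 2: 0.434×0 + 4.44×1020 + x×2050 + 4.85×2966 + (z_c − 0.434 − 9.29 − x)×3203
The z_c×3203 term appears on both sides and cancels. Collect the known terms of each column as K = Σ(ρt)_known − 3203 × (depth of known layers): K_1 = 106636.8 − 3203×38.4 = −16358.4; K_2 = 18913.9 − 3203×(0.434 + 9.29) = −12232.072.
Balance: K_1 = K_2 − x×(3203 − 2050), so x = (K_2 − K_1)/(3203 − 2050) = 4126.33/1153 = 3.58 km.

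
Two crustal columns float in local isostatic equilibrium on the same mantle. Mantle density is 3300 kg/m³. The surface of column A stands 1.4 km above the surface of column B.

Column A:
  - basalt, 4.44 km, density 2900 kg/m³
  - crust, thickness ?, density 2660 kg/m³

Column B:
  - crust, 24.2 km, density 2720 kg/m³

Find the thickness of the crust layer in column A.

Take the compensation level at the base of the deeper column (depth z_c below the surface of column A) and equate Σ ρ_i t_i down to z_c; mantle fills any gap and the z_c terms cancel.
Column A: 4.44×2900 + x×2660 + (z_c − 4.44 − x)×3300
Column B: 1.4×0 + 24.2×2720 + (z_c − 1.4 − 24.2)×3300
The z_c×3300 term appears on both sides and cancels. Collect the known terms of each column as K = Σ(ρt)_known − 3300 × (depth of known layers): K_A = 12876 − 3300×4.44 = −1776; K_B = 65824 − 3300×(1.4 + 24.2) = −18656.
Balance: K_A − x×(3300 − 2660) = K_B, so x = (K_A − K_B)/(3300 − 2660) = 16880/640 = 26.4 km.

26.4 km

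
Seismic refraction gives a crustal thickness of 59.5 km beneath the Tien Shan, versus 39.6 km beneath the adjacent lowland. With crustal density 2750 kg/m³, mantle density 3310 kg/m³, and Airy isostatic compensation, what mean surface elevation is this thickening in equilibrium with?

3.37 km

Excess crust Δ = 59.5 km − 39.6 km = 19.9 km, split between elevation h and root r with h + r = Δ.
Airy balance ρ_c h = (ρ_m − ρ_c) r gives r = h ρ_c/(ρ_m − ρ_c), so h (1 + ρ_c/(ρ_m − ρ_c)) = Δ, i.e. h = Δ (ρ_m − ρ_c)/ρ_m.
h = 19.9 km × 560/3310 = 3.37 km.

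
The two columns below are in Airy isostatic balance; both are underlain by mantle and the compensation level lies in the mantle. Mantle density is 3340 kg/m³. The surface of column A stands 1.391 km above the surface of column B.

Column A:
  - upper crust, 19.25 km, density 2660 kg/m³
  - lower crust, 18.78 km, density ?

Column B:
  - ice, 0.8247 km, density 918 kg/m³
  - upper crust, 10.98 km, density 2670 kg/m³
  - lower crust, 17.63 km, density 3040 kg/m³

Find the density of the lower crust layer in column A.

3010 kg/m³

Take the compensation level at the base of the deeper column (depth z_c below the surface of column A) and equate Σ ρ_i t_i down to z_c; mantle fills any gap and the z_c terms cancel.
Column A: 19.25×2660 + 18.78×ρ + (z_c − 38.03)×3340
Column B: 1.391×0 + 0.8247×918 + 10.98×2670 + 17.63×3040 + (z_c − 1.391 − 29.4347)×3340
The z_c×3340 term appears on both sides and cancels. Collect the known terms of each column as K = Σ(ρt)_known − 3340 × (depth of known layers): K_A = 51205 − 3340×38.03 = −75815.2; K_B = 83668.8746 − 3340×(1.391 + 29.4347) = −19288.9634.
Balance: K_A + 18.78×ρ = K_B, so ρ = (K_B − K_A)/18.78 = 56526.2/18.78 = 3010 kg/m³.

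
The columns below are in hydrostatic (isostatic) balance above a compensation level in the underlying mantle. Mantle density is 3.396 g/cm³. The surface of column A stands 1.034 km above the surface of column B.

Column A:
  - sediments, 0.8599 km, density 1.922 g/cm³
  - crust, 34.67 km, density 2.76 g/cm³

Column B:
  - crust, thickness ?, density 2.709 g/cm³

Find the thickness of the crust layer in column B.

28.8 km

Take the compensation level at the base of the deeper column (depth z_c below the surface of column A) and equate Σ ρ_i t_i down to z_c; mantle fills any gap and the z_c terms cancel.
Column A: 0.8599×1.922 + 34.67×2.76 + (z_c − 35.5299)×3.396
Column B: 1.034×0 + x×2.709 + (z_c − 1.034 − 0 − x)×3.396
The z_c×3.396 term appears on both sides and cancels. Collect the known terms of each column as K = Σ(ρt)_known − 3.396 × (depth of known layers): K_A = 97.3419278 − 3.396×35.5299 = −23.3176126; K_B = 0 − 3.396×(1.034 + 0) = −3.511464.
Balance: K_A = K_B − x×(3.396 − 2.709), so x = (K_B − K_A)/(3.396 − 2.709) = 19.8061/0.687 = 28.8 km.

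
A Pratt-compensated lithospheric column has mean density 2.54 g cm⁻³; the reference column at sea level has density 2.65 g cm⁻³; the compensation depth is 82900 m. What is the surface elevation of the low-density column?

ρ_ref D = ρ (D + h) → h = D (ρ_ref − ρ)/ρ.
h = 82900 m × (2.65 − 2.54)/2.54 = 3590 m.

3590 m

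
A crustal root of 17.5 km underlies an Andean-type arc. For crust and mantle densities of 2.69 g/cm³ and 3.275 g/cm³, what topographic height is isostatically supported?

For local isostatic compensation: ρ_c h = (ρ_m − ρ_c) r.
h = r (ρ_m − ρ_c) / ρ_c = 17.5 km × (3.275 − 2.69) / 2.69 = 3.81 km.

3.81 km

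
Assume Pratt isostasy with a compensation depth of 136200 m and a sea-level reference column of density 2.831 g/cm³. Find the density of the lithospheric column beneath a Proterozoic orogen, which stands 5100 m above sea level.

Pratt balance: ρ_ref D = ρ (D + h).
ρ = ρ_ref D/(D + h) = 2.831 × 136200 m/(136200 m + 5100 m) = 2.73 g/cm³.

2.73 g/cm³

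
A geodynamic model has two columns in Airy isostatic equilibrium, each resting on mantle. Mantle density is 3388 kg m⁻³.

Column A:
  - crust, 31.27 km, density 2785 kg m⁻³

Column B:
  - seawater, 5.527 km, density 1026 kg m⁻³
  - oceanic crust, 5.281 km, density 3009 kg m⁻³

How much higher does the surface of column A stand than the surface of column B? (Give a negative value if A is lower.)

1.12 km

For any compensation level in the mantle, the mantle terms cancel and isostasy reduces to e = (Σt_A − Σt_B) − (Σ(ρt)_A − Σ(ρt)_B) / ρ_m.
Σt_A = 31.27 km; Σt_B = 10.808 km; Σ(ρt)_A = 87086.95; Σ(ρt)_B = 21561.231 (in km·kg m⁻³).
e = (31.27 − 10.808) − (87086.95 − 21561.231) / 3388 = 1.12 km.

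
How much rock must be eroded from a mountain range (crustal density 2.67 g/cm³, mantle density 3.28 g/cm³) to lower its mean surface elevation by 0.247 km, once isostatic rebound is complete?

Net drop Δ = e − u = e − e ρ_c/ρ_m = e (ρ_m − ρ_c)/ρ_m.
e = Δ ρ_m/(ρ_m − ρ_c) = 0.247 km × 3.28/0.61 = 1.33 km.

1.33 km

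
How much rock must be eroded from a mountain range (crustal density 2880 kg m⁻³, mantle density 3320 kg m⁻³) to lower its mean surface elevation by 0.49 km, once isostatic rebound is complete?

Net drop Δ = e − u = e − e ρ_c/ρ_m = e (ρ_m − ρ_c)/ρ_m.
e = Δ ρ_m/(ρ_m − ρ_c) = 0.49 km × 3320/440 = 3.7 km.

3.7 km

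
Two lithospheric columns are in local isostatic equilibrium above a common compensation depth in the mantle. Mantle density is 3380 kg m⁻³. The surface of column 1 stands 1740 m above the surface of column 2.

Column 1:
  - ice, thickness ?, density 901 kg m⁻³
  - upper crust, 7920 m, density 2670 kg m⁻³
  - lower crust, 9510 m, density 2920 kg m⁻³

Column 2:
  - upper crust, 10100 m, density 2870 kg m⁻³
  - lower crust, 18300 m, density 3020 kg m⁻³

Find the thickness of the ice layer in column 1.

3070 m

Take the compensation level at the base of the deeper column (depth z_c below the surface of column 1) and equate Σ ρ_i t_i down to z_c; mantle fills any gap and the z_c terms cancel.
Column 1: x×901 + 7920×2670 + 9510×2920 + (z_c − 17430 − x)×3380
Column 2: 1740×0 + 10100×2870 + 18300×3020 + (z_c − 1740 − 28400)×3380
The z_c×3380 term appears on both sides and cancels. Collect the known terms of each column as K = Σ(ρt)_known − 3380 × (depth of known layers): K_1 = 48915600 − 3380×17430 = −9997800; K_2 = 84253000 − 3380×(1740 + 28400) = −17620200.
Balance: K_1 − x×(3380 − 901) = K_2, so x = (K_1 − K_2)/(3380 − 901) = 7622400/2479 = 3070 m.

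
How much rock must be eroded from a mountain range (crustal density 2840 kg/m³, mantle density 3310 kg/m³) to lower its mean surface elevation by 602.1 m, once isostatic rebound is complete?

Net drop Δ = e − u = e − e ρ_c/ρ_m = e (ρ_m − ρ_c)/ρ_m.
e = Δ ρ_m/(ρ_m − ρ_c) = 602.1 m × 3310/470 = 4240 m.

4240 m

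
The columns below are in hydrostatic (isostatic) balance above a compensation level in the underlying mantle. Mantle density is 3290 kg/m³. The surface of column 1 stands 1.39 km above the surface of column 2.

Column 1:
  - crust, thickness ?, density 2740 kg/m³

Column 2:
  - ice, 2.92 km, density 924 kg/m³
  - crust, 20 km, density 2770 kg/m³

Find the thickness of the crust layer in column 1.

39.8 km

Take the compensation level at the base of the deeper column (depth z_c below the surface of column 1) and equate Σ ρ_i t_i down to z_c; mantle fills any gap and the z_c terms cancel.
Column 1: x×2740 + (z_c − 0 − x)×3290
Column 2: 1.39×0 + 2.92×924 + 20×2770 + (z_c − 1.39 − 22.92)×3290
The z_c×3290 term appears on both sides and cancels. Collect the known terms of each column as K = Σ(ρt)_known − 3290 × (depth of known layers): K_1 = 0 − 3290×0 = 0; K_2 = 58098.08 − 3290×(1.39 + 22.92) = −21881.82.
Balance: K_1 − x×(3290 − 2740) = K_2, so x = (K_1 − K_2)/(3290 − 2740) = 21881.8/550 = 39.8 km.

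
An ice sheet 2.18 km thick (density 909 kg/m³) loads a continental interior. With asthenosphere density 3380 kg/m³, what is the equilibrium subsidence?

0.586 km

In Airy isostatic equilibrium: the ice load ρ_ice t is balanced by mantle displaced below, ρ_m s.
s = t ρ_ice / ρ_m = 2.18 km × 909/3380 = 0.586 km.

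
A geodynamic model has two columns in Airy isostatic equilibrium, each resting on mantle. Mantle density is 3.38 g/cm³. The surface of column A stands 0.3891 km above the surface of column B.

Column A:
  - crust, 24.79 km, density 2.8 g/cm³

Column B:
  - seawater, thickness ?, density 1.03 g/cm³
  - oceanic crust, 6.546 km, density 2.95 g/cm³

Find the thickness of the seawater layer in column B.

4.36 km

Take the compensation level at the base of the deeper column (depth z_c below the surface of column A) and equate Σ ρ_i t_i down to z_c; mantle fills any gap and the z_c terms cancel.
Column A: 24.79×2.8 + (z_c − 24.79)×3.38
Column B: 0.3891×0 + x×1.03 + 6.546×2.95 + (z_c − 0.3891 − 6.546 − x)×3.38
The z_c×3.38 term appears on both sides and cancels. Collect the known terms of each column as K = Σ(ρt)_known − 3.38 × (depth of known layers): K_A = 69.412 − 3.38×24.79 = −14.3782; K_B = 19.3107 − 3.38×(0.3891 + 6.546) = −4.129938.
Balance: K_A = K_B − x×(3.38 − 1.03), so x = (K_B − K_A)/(3.38 − 1.03) = 10.2483/2.35 = 4.36 km.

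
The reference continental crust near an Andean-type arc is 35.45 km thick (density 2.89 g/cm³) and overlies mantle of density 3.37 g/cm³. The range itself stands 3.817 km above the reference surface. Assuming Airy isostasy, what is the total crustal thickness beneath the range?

62.2 km

Root depth r = h ρ_c / (ρ_m − ρ_c) = 3.817 km × 2.89 / 0.48 = 22.98 km.
Total thickness = T + h + r = 35.45 km + 3.817 km + 22.98 km = 62.2 km.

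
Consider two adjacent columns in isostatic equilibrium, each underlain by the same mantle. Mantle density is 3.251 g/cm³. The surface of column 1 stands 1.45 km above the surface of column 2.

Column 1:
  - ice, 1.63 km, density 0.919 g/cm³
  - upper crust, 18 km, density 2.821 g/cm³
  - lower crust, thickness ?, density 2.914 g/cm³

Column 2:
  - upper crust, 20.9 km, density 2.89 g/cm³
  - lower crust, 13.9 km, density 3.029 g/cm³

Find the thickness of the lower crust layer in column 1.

11.3 km

Take the compensation level at the base of the deeper column (depth z_c below the surface of column 1) and equate Σ ρ_i t_i down to z_c; mantle fills any gap and the z_c terms cancel.
Column 1: 1.63×0.919 + 18×2.821 + x×2.914 + (z_c − 19.63 − x)×3.251
Column 2: 1.45×0 + 20.9×2.89 + 13.9×3.029 + (z_c − 1.45 − 34.8)×3.251
The z_c×3.251 term appears on both sides and cancels. Collect the known terms of each column as K = Σ(ρt)_known − 3.251 × (depth of known layers): K_1 = 52.27597 − 3.251×19.63 = −11.54116; K_2 = 102.5041 − 3.251×(1.45 + 34.8) = −15.34465.
Balance: K_1 − x×(3.251 − 2.914) = K_2, so x = (K_1 − K_2)/(3.251 − 2.914) = 3.80349/0.337 = 11.3 km.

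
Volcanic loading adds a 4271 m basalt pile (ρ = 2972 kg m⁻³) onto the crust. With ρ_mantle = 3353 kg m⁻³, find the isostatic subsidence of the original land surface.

3790 m

Subaerial loading: s = t ρ_load / ρ_m.
s = 4271 m × 2972/3353 = 3790 m.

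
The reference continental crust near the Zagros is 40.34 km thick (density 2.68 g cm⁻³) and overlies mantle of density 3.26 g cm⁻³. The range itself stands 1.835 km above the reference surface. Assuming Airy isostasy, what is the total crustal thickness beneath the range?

Root depth r = h ρ_c / (ρ_m − ρ_c) = 1.835 km × 2.68 / 0.58 = 8.479 km.
Total thickness = T + h + r = 40.34 km + 1.835 km + 8.479 km = 50.7 km.

50.7 km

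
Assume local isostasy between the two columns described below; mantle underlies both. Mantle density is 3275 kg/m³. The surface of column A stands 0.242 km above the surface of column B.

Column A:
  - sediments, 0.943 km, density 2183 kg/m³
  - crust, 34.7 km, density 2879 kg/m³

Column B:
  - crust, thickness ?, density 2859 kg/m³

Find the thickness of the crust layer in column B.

33.6 km

Take the compensation level at the base of the deeper column (depth z_c below the surface of column A) and equate Σ ρ_i t_i down to z_c; mantle fills any gap and the z_c terms cancel.
Column A: 0.943×2183 + 34.7×2879 + (z_c − 35.643)×3275
Column B: 0.242×0 + x×2859 + (z_c − 0.242 − 0 − x)×3275
The z_c×3275 term appears on both sides and cancels. Collect the known terms of each column as K = Σ(ρt)_known − 3275 × (depth of known layers): K_A = 101959.869 − 3275×35.643 = −14770.956; K_B = 0 − 3275×(0.242 + 0) = −792.55.
Balance: K_A = K_B − x×(3275 − 2859), so x = (K_B − K_A)/(3275 − 2859) = 13978.4/416 = 33.6 km.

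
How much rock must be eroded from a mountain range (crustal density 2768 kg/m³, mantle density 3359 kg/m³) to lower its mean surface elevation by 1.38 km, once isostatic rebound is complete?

Net drop Δ = e − u = e − e ρ_c/ρ_m = e (ρ_m − ρ_c)/ρ_m.
e = Δ ρ_m/(ρ_m − ρ_c) = 1.38 km × 3359/591 = 7.84 km.

7.84 km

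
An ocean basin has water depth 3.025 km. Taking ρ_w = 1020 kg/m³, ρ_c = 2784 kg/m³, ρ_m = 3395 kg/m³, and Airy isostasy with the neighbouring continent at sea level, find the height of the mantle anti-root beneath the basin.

8.73 km

By Archimedes' principle applied to the lithosphere: replacing crust with seawater at the top is compensated by replacing crust with mantle at the base: d (ρ_c − ρ_w) = a (ρ_m − ρ_c).
a = d (ρ_c − ρ_w)/(ρ_m − ρ_c) = 3.025 km × 1764/611 = 8.73 km.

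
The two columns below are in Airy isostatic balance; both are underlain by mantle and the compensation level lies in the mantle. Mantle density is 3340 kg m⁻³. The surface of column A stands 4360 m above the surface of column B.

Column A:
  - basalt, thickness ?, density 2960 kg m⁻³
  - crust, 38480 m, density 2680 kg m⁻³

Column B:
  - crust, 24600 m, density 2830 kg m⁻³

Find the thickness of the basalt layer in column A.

4500 m

Take the compensation level at the base of the deeper column (depth z_c below the surface of column A) and equate Σ ρ_i t_i down to z_c; mantle fills any gap and the z_c terms cancel.
Column A: x×2960 + 38480×2680 + (z_c − 38480 − x)×3340
Column B: 4360×0 + 24600×2830 + (z_c − 4360 − 24600)×3340
The z_c×3340 term appears on both sides and cancels. Collect the known terms of each column as K = Σ(ρt)_known − 3340 × (depth of known layers): K_A = 103126400 − 3340×38480 = −25396800; K_B = 69618000 − 3340×(4360 + 24600) = −27108400.
Balance: K_A − x×(3340 − 2960) = K_B, so x = (K_A − K_B)/(3340 − 2960) = 1711600/380 = 4500 m.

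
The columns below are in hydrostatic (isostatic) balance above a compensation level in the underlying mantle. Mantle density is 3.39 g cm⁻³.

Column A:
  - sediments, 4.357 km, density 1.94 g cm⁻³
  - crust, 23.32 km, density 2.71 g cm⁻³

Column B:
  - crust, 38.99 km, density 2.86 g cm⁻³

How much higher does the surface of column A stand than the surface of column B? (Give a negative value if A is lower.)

0.446 km

For any compensation level in the mantle, the mantle terms cancel and isostasy reduces to e = (Σt_A − Σt_B) − (Σ(ρt)_A − Σ(ρt)_B) / ρ_m.
Σt_A = 27.677 km; Σt_B = 38.99 km; Σ(ρt)_A = 71.64978; Σ(ρt)_B = 111.5114 (in km·g cm⁻³).
e = (27.677 − 38.99) − (71.64978 − 111.5114) / 3.39 = 0.446 km.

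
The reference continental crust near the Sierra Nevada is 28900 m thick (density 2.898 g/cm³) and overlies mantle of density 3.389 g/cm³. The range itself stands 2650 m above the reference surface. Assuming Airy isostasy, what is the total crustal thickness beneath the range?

Root depth r = h ρ_c / (ρ_m − ρ_c) = 2650 m × 2.898 / 0.491 = 15640 m.
Total thickness = T + h + r = 28900 m + 2650 m + 15640 m = 47200 m.

47200 m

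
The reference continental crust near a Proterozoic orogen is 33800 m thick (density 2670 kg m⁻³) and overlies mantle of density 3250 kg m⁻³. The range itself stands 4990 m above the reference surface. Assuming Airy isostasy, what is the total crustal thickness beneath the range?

Root depth r = h ρ_c / (ρ_m − ρ_c) = 4990 m × 2670 / 580 = 22970 m.
Total thickness = T + h + r = 33800 m + 4990 m + 22970 m = 61800 m.

61800 m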